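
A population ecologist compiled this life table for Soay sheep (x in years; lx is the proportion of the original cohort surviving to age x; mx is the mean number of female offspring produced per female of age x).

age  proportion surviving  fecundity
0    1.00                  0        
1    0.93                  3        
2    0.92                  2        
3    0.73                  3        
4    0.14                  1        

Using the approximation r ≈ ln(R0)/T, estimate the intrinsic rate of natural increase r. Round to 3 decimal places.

0.993

R0 = Σ lx·mx = 0 + 2.79 + 1.84 + 2.19 + 0.14 = 6.96
Σ x·lx·mx = 13.6; T = 13.6/6.96 = 1.95402…
r ≈ ln(R0)/T = ln(6.96)/1.95402… = 0.99292… → 0.993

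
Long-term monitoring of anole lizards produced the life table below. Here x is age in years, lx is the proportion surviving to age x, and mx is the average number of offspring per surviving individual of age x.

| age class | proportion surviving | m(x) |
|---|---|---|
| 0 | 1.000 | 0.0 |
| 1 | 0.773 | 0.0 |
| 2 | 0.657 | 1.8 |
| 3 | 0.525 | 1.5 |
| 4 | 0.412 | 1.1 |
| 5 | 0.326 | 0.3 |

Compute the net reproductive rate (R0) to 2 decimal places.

2.52

lx·mx by age: 0, 0, 1.1826, 0.7875, 0.4532, 0.0978
R0 = Σ lx·mx = 2.5211 → 2.52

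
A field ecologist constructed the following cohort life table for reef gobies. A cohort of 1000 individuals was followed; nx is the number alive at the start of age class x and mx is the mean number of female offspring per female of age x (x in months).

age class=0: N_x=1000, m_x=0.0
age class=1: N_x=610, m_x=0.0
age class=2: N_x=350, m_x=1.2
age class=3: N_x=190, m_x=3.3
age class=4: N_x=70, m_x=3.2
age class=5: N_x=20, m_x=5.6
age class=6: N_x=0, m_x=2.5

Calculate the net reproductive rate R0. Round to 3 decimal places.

1.383

lx = nx/n0 = nx/1000: 1, 0.61, 0.35, 0.19, 0.07, 0.02, 0
lx·mx by age: 0, 0, 0.42, 0.627, 0.224, 0.112, 0
R0 = Σ lx·mx = 1.383 → 1.383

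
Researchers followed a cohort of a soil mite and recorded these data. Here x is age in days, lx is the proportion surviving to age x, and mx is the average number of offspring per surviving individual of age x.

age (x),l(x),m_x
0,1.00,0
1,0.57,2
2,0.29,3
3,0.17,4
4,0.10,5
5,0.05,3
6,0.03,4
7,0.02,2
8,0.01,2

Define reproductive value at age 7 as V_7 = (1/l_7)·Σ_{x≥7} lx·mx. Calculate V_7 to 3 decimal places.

3.000

lx·mx for x ≥ 7: 0.04, 0.02 → sum = 0.06
V_7 = 0.06 / l_7 = 0.06 / 0.02 = 3 → 3.000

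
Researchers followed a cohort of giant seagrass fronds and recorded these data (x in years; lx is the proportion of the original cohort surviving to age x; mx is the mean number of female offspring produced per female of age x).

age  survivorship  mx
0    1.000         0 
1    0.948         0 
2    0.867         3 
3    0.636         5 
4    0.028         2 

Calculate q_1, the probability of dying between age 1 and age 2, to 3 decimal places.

q_1 = (l_1 − l_2) / l_1 = (0.948 − 0.867) / 0.948
     = 0.081 / 0.948 = 0.085443… → 0.085

0.085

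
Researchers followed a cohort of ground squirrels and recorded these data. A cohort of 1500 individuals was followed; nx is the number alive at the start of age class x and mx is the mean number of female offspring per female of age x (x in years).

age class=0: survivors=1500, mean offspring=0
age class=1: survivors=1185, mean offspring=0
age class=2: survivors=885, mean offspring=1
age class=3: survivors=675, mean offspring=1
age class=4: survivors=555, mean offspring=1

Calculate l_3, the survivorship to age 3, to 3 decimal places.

l_3 = n_3/n_0 = 675/1500 = 0.45 → 0.450

0.450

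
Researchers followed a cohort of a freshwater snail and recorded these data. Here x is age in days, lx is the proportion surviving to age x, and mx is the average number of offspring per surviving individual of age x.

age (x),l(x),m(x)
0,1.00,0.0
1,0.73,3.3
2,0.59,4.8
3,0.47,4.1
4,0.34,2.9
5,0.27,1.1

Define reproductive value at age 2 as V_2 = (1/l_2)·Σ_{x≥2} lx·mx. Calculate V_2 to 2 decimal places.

10.24

lx·mx for x ≥ 2: 2.832, 1.927, 0.986, 0.297 → sum = 6.042
V_2 = 6.042 / l_2 = 6.042 / 0.59 = 10.240678… → 10.24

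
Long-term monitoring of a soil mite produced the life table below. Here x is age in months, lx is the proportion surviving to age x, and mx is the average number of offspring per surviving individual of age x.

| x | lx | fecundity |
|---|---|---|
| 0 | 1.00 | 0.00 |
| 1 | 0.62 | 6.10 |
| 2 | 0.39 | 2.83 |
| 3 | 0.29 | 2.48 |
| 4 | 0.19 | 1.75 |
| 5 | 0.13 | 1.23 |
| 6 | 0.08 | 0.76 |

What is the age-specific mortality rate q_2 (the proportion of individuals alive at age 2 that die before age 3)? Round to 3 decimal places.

q_2 = (l_2 − l_3) / l_2 = (0.39 − 0.29) / 0.39
     = 0.1 / 0.39 = 0.25641… → 0.256

0.256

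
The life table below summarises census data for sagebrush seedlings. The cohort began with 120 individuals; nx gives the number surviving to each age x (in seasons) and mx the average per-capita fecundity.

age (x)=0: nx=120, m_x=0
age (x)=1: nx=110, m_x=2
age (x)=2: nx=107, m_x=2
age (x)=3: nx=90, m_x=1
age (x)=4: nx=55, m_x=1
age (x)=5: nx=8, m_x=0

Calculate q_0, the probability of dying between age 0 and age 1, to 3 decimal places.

0.083

lx = nx/n0 = nx/120: 1, 0.91667…, 0.89167…, 0.75, 0.45833…, 0.06667…
q_0 = (l_0 − l_1) / l_0 = (1 − 0.916667…) / 1
     = 0.083333… / 1 = 0.083333… → 0.083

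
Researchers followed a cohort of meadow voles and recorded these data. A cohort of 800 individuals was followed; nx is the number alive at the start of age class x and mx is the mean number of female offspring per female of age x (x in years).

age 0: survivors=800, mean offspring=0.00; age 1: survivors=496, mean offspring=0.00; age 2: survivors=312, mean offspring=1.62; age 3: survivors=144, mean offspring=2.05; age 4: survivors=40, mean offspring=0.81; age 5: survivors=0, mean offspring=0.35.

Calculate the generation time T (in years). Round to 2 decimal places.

lx = nx/n0 = nx/800: 1, 0.62, 0.39, 0.18, 0.05, 0
lx·mx: 0, 0, 0.6318, 0.369, 0.0405, 0 → R0 = 1.0413
x·lx·mx: 0, 0, 1.2636, 1.107, 0.162, 0 → Σ = 2.5326
T = 2.5326 / 1.0413 = 2.432152… → 2.43

2.43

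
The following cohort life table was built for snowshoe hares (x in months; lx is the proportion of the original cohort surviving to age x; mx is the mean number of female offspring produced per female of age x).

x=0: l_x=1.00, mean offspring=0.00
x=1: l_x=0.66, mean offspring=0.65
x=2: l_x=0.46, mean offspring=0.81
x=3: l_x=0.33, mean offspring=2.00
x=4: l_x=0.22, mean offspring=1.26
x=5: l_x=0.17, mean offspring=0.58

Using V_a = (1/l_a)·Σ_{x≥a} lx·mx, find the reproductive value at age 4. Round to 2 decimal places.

1.71

lx·mx for x ≥ 4: 0.2772, 0.0986 → sum = 0.3758
V_4 = 0.3758 / l_4 = 0.3758 / 0.22 = 1.708182… → 1.71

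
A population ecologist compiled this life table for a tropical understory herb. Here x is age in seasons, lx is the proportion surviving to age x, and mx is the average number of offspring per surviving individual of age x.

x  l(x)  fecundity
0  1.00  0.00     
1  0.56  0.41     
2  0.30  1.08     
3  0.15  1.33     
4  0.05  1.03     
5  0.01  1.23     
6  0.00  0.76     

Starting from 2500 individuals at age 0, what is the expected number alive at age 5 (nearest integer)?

Expected survivors = N0 · l_5 = 2500 × 0.01 = 25 → 25

25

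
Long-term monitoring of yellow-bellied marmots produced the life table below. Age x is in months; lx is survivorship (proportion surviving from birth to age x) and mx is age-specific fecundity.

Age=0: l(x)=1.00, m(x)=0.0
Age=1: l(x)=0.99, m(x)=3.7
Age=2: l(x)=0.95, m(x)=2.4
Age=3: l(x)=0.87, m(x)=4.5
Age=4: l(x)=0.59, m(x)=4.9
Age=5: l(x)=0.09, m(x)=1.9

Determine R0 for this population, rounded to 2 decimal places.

12.92

lx·mx by age: 0, 3.663, 2.28, 3.915, 2.891, 0.171
R0 = Σ lx·mx = 12.92 → 12.92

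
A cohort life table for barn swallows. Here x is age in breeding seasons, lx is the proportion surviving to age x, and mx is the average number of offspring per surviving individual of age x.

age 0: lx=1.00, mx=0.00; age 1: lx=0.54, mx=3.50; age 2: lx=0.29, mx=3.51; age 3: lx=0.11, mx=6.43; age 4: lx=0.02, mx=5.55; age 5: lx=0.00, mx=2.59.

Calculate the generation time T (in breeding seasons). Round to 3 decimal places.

1.742

lx·mx: 0, 1.89, 1.0179, 0.7073, 0.111, 0 → R0 = 3.7262
x·lx·mx: 0, 1.89, 2.0358, 2.1219, 0.444, 0 → Σ = 6.4917
T = 6.4917 / 3.7262 = 1.742177… → 1.742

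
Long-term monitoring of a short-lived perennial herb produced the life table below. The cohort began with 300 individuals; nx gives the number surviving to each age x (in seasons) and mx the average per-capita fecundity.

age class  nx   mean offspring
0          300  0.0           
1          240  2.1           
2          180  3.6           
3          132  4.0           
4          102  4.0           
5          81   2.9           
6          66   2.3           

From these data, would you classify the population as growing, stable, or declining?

growing

lx = nx/n0 = nx/300: 1, 0.8, 0.6, 0.44, 0.34, 0.27, 0.22
R0 = Σ lx·mx = 0 + 1.68 + 2.16 + 1.76 + 1.36 + 0.783 + 0.506 = 8.249
R0 > 1, so the population is growing.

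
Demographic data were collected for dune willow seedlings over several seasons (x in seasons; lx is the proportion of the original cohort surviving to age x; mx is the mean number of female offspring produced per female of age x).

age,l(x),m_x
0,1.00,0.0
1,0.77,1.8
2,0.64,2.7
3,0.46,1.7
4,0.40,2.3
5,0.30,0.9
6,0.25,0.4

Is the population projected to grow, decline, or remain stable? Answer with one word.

R0 = Σ lx·mx = 0 + 1.386 + 1.728 + 0.782 + 0.92 + 0.27 + 0.1 = 5.186
R0 > 1, so the population is growing.

growing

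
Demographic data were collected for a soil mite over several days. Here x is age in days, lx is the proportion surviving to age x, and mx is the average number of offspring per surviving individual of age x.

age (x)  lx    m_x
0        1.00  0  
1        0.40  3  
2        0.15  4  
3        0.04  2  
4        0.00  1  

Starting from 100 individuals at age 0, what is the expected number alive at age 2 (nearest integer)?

Expected survivors = N0 · l_2 = 100 × 0.15 = 15 → 15

15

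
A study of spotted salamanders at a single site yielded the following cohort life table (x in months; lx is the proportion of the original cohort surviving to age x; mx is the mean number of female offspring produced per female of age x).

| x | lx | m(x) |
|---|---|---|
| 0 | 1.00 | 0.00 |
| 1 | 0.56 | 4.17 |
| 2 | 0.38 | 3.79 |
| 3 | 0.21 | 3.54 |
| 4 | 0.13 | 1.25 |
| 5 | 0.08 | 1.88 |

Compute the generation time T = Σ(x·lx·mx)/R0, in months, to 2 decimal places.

1.83

lx·mx: 0, 2.3352, 1.4402, 0.7434, 0.1625, 0.1504 → R0 = 4.8317
x·lx·mx: 0, 2.3352, 2.8804, 2.2302, 0.65, 0.752 → Σ = 8.8478
T = 8.8478 / 4.8317 = 1.831198… → 1.83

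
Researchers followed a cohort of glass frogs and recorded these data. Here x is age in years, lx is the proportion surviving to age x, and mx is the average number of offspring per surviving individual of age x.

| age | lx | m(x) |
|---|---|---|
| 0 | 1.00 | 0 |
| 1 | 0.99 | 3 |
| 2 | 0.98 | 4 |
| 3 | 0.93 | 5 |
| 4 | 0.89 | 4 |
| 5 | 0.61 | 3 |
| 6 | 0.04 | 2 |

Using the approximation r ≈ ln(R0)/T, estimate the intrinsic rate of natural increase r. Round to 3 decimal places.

R0 = Σ lx·mx = 0 + 2.97 + 3.92 + 4.65 + 3.56 + 1.83 + 0.08 = 17.01
Σ x·lx·mx = 48.63; T = 48.63/17.01 = 2.85891…
r ≈ ln(R0)/T = ln(17.01)/2.85891… = 0.99122… → 0.991

0.991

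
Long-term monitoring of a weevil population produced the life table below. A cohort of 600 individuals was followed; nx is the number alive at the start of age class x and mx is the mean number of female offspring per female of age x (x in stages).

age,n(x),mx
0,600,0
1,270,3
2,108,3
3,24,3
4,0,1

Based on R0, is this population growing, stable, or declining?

lx = nx/n0 = nx/600: 1, 0.45, 0.18, 0.04, 0
R0 = Σ lx·mx = 0 + 1.35 + 0.54 + 0.12 + 0 = 2.01
R0 > 1, so the population is growing.

growing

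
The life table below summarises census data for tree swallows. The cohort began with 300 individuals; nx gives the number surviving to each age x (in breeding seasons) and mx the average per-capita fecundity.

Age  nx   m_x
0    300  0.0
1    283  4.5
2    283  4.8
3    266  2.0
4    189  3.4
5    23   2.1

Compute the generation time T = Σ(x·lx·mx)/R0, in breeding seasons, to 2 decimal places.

lx = nx/n0 = nx/300: 1, 0.94333…, 0.94333…, 0.88667…, 0.63, 0.07667…
lx·mx: 0, 4.245…, 4.528…, 1.773333…, 2.142, 0.161… → R0 = 12.849333…
x·lx·mx: 0, 4.245…, 9.056…, 5.32…, 8.568, 0.805… → Σ = 27.994…
T = 27.994… / 12.849333… = 2.178634… → 2.18

2.18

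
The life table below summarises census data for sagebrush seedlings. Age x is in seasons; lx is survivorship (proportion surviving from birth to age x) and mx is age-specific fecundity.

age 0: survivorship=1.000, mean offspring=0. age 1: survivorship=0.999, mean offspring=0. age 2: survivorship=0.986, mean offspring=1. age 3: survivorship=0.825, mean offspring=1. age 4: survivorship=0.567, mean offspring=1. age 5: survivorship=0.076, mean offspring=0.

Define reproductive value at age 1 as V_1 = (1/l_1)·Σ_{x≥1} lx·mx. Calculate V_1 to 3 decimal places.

lx·mx for x ≥ 1: 0, 0.986, 0.825, 0.567, 0 → sum = 2.378
V_1 = 2.378 / l_1 = 2.378 / 0.999 = 2.38038… → 2.380

2.380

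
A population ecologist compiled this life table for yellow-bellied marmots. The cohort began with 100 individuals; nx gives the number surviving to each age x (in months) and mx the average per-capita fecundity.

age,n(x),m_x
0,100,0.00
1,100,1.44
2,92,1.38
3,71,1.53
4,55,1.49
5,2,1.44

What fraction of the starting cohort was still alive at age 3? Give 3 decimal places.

l_3 = n_3/n_0 = 71/100 = 0.71 → 0.710

0.710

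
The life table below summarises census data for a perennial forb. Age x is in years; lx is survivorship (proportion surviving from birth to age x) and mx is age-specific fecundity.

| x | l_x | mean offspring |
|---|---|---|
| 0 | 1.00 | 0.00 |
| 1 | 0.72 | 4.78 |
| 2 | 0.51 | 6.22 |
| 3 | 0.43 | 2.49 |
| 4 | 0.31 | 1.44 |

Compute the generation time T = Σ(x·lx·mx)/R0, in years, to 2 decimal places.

lx·mx: 0, 3.4416, 3.1722, 1.0707, 0.4464 → R0 = 8.1309
x·lx·mx: 0, 3.4416, 6.3444, 3.2121, 1.7856 → Σ = 14.7837
T = 14.7837 / 8.1309 = 1.818212… → 1.82

1.82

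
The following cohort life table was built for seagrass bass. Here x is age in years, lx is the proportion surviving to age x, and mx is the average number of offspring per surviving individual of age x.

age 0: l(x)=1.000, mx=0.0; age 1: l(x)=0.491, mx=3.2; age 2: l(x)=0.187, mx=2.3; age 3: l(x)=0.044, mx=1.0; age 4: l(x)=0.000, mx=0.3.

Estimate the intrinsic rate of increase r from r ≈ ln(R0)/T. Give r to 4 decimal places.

R0 = Σ lx·mx = 0 + 1.5712 + 0.4301 + 0.044 + 0 = 2.0453
Σ x·lx·mx = 2.5634; T = 2.5634/2.0453 = 1.25331…
r ≈ ln(R0)/T = ln(2.0453)/1.25331… = 0.570923… → 0.5709

0.5709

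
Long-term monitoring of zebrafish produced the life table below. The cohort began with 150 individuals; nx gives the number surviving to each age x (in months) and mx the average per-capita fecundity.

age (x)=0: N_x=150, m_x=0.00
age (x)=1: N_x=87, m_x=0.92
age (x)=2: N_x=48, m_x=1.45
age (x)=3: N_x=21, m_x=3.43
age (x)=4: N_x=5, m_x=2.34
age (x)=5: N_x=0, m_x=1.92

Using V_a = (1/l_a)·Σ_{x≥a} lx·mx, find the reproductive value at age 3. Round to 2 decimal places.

3.99

lx = nx/n0 = nx/150: 1, 0.58, 0.32, 0.14, 0.03333…, 0
lx·mx for x ≥ 3: 0.4802, 0.078…, 0 → sum = 0.5582…
V_3 = 0.5582… / l_3 = 0.5582… / 0.14 = 3.987143… → 3.99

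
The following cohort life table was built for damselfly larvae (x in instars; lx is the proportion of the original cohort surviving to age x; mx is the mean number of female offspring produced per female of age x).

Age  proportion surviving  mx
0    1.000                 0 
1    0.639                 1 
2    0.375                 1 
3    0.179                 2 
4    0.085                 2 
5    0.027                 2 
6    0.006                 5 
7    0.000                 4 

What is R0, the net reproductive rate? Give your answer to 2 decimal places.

1.63

lx·mx by age: 0, 0.639, 0.375, 0.358, 0.17, 0.054, 0.03, 0
R0 = Σ lx·mx = 1.626 → 1.63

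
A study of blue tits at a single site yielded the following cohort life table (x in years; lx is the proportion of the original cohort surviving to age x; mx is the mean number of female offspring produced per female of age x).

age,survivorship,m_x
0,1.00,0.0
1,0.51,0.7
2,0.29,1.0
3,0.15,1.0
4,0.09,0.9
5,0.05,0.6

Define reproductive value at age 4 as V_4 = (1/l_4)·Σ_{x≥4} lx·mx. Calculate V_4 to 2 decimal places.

1.23

lx·mx for x ≥ 4: 0.081, 0.03 → sum = 0.111
V_4 = 0.111 / l_4 = 0.111 / 0.09 = 1.233333… → 1.23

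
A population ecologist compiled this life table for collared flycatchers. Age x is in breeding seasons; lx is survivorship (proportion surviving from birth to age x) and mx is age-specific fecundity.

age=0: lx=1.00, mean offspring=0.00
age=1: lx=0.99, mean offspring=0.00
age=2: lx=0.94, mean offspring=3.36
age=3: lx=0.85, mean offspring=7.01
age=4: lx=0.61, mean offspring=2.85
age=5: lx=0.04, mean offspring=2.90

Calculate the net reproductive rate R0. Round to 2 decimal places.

lx·mx by age: 0, 0, 3.1584, 5.9585, 1.7385, 0.116
R0 = Σ lx·mx = 10.9714 → 10.97

10.97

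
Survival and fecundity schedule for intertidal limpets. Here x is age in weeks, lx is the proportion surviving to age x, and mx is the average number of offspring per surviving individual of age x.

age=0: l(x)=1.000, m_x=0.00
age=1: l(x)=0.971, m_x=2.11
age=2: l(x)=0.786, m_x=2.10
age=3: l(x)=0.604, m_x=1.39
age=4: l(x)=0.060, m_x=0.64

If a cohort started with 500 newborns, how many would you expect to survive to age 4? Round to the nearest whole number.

30

Expected survivors = N0 · l_4 = 500 × 0.060 = 30 → 30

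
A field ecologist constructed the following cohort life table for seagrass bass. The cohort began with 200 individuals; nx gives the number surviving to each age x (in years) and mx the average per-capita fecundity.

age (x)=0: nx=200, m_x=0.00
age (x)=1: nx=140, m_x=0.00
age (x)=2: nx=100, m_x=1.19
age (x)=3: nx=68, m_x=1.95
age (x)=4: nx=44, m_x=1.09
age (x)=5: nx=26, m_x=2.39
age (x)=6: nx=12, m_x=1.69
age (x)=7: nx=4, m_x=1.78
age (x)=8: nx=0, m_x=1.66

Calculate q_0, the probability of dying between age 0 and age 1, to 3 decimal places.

lx = nx/n0 = nx/200: 1, 0.7, 0.5, 0.34, 0.22, 0.13, 0.06, 0.02, 0
q_0 = (l_0 − l_1) / l_0 = (1 − 0.7) / 1
     = 0.3 / 1 = 0.3 → 0.300

0.300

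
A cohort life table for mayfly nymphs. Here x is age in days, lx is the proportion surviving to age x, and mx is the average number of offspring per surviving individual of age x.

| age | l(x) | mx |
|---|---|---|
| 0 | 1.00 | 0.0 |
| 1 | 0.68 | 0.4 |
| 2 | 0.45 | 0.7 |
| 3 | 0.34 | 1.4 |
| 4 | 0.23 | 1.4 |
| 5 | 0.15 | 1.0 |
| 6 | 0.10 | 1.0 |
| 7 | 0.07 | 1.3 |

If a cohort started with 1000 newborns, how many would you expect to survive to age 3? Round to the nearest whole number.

340

Expected survivors = N0 · l_3 = 1000 × 0.34 = 340 → 340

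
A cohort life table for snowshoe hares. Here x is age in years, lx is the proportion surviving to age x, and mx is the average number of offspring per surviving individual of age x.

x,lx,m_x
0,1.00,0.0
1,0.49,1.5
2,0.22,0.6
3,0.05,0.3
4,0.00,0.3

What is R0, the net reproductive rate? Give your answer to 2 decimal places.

lx·mx by age: 0, 0.735, 0.132, 0.015, 0
R0 = Σ lx·mx = 0.882 → 0.88

0.88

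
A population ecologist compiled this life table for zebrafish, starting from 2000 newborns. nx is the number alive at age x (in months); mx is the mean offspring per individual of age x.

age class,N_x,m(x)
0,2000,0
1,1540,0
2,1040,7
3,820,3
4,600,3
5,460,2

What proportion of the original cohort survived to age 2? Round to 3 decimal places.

l_2 = n_2/n_0 = 1040/2000 = 0.52 → 0.520

0.520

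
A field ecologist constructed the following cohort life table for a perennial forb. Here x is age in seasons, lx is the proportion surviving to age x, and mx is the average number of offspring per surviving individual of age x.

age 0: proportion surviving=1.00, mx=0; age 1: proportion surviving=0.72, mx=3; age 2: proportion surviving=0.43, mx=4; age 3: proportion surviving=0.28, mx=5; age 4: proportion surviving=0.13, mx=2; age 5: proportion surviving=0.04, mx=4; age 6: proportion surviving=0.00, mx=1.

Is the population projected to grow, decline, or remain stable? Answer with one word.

growing

R0 = Σ lx·mx = 0 + 2.16 + 1.72 + 1.4 + 0.26 + 0.16 + 0 = 5.7
R0 > 1, so the population is growing.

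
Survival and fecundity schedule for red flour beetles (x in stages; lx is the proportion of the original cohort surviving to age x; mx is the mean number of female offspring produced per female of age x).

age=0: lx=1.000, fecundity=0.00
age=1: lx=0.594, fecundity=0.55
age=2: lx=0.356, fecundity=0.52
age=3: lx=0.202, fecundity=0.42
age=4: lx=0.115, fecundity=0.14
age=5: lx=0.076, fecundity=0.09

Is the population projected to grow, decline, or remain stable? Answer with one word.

declining

R0 = Σ lx·mx = 0 + 0.3267 + 0.18512 + 0.08484 + 0.0161 + 0.00684 = 0.6196
R0 < 1, so the population is declining.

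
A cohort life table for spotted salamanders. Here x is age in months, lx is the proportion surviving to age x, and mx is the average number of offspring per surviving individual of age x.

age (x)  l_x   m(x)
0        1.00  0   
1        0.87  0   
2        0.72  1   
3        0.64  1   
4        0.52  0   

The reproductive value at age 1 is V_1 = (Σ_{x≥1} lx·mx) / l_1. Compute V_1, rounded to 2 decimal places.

lx·mx for x ≥ 1: 0, 0.72, 0.64, 0 → sum = 1.36
V_1 = 1.36 / l_1 = 1.36 / 0.87 = 1.563218… → 1.56

1.56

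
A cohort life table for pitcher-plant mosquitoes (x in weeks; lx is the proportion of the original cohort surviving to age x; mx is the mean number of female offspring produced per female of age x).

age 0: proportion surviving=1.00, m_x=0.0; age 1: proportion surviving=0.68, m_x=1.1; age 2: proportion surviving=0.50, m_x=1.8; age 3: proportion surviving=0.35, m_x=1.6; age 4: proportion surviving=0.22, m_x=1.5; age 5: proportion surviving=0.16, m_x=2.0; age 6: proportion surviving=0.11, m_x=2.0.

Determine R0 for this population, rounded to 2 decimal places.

lx·mx by age: 0, 0.748, 0.9, 0.56, 0.33, 0.32, 0.22
R0 = Σ lx·mx = 3.078 → 3.08

3.08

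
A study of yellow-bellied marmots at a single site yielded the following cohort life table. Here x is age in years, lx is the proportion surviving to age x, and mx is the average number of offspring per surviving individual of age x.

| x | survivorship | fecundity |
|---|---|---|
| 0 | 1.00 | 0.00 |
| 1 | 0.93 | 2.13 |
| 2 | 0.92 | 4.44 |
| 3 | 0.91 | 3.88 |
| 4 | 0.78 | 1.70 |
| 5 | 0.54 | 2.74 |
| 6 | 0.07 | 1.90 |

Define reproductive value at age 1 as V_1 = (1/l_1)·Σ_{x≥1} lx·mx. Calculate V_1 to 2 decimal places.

lx·mx for x ≥ 1: 1.9809, 4.0848, 3.5308, 1.326, 1.4796, 0.133 → sum = 12.5351
V_1 = 12.5351 / l_1 = 12.5351 / 0.93 = 13.478602… → 13.48

13.48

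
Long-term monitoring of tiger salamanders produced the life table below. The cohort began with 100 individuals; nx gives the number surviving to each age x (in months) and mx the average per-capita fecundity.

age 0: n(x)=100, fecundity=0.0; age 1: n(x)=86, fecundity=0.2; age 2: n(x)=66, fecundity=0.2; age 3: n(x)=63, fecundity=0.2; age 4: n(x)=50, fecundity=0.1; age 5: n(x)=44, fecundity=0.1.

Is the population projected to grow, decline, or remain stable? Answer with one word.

lx = nx/n0 = nx/100: 1, 0.86, 0.66, 0.63, 0.5, 0.44
R0 = Σ lx·mx = 0 + 0.172 + 0.132 + 0.126 + 0.05 + 0.044 = 0.524
R0 < 1, so the population is declining.

declining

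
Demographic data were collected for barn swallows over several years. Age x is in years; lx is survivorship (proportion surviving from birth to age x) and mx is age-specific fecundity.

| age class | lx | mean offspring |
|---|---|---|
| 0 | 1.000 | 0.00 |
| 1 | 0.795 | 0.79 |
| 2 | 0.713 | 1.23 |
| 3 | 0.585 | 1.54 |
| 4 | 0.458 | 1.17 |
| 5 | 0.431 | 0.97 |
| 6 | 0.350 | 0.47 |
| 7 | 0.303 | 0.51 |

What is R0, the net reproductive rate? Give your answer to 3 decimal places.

3.679

lx·mx by age: 0, 0.62805, 0.87699, 0.9009, 0.53586, 0.41807, 0.1645, 0.15453
R0 = Σ lx·mx = 3.6789 → 3.679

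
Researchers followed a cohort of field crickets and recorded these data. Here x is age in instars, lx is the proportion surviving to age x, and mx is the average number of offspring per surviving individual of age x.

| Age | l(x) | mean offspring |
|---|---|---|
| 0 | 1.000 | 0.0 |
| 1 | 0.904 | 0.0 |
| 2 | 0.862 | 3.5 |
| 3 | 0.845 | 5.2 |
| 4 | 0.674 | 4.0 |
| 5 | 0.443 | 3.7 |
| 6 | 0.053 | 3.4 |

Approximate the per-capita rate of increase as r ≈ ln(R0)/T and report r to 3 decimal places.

0.753

R0 = Σ lx·mx = 0 + 0 + 3.017 + 4.394 + 2.696 + 1.6391 + 0.1802 = 11.9263
Σ x·lx·mx = 39.2767; T = 39.2767/11.9263 = 3.29328…
r ≈ ln(R0)/T = ln(11.9263)/3.29328… = 0.75267… → 0.753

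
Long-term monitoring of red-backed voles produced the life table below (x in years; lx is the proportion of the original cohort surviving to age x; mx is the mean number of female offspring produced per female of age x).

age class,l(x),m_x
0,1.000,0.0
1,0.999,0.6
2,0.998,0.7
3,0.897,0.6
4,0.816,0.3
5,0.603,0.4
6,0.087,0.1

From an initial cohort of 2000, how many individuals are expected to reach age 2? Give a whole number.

1996

Expected survivors = N0 · l_2 = 2000 × 0.998 = 1996 → 1996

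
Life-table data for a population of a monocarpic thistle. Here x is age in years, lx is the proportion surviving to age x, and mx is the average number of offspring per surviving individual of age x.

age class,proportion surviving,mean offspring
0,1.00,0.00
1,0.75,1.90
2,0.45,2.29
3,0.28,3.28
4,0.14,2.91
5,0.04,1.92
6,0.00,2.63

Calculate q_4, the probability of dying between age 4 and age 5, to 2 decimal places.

q_4 = (l_4 − l_5) / l_4 = (0.14 − 0.04) / 0.14
     = 0.1 / 0.14 = 0.714286… → 0.71

0.71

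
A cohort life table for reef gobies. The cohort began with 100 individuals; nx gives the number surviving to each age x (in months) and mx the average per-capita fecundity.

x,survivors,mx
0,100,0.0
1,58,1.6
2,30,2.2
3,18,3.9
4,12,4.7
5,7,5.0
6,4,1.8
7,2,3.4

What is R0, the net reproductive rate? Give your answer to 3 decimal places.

lx = nx/n0 = nx/100: 1, 0.58, 0.3, 0.18, 0.12, 0.07, 0.04, 0.02
lx·mx by age: 0, 0.928, 0.66, 0.702, 0.564, 0.35, 0.072, 0.068
R0 = Σ lx·mx = 3.344 → 3.344

3.344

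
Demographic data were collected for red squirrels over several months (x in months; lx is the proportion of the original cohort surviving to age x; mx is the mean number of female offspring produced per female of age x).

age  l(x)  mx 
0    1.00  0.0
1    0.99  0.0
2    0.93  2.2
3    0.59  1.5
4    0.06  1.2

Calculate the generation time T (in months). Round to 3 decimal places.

2.343

lx·mx: 0, 0, 2.046, 0.885, 0.072 → R0 = 3.003
x·lx·mx: 0, 0, 4.092, 2.655, 0.288 → Σ = 7.035
T = 7.035 / 3.003 = 2.342657… → 2.343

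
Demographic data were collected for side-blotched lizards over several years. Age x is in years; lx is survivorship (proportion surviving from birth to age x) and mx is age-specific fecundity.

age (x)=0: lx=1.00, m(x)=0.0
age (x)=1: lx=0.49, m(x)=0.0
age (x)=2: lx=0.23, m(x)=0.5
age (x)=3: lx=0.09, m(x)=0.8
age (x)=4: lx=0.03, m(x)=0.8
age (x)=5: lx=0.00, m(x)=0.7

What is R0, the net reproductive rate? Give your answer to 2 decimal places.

0.21

lx·mx by age: 0, 0, 0.115, 0.072, 0.024, 0
R0 = Σ lx·mx = 0.211 → 0.21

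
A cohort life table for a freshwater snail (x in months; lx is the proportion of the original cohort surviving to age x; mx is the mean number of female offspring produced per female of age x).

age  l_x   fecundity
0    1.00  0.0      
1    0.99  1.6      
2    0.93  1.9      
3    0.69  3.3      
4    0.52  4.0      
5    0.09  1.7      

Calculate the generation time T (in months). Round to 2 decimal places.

lx·mx: 0, 1.584, 1.767, 2.277, 2.08, 0.153 → R0 = 7.861
x·lx·mx: 0, 1.584, 3.534, 6.831, 8.32, 0.765 → Σ = 21.034
T = 21.034 / 7.861 = 2.675741… → 2.68

2.68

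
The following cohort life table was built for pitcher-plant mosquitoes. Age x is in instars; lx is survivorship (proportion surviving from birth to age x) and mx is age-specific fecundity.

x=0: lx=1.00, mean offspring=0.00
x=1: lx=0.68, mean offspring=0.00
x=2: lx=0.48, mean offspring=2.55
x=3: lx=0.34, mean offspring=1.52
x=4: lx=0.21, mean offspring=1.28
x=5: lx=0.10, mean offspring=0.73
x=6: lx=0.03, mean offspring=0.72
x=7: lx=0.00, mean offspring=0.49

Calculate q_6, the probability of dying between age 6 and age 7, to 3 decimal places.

q_6 = (l_6 − l_7) / l_6 = (0.03 − 0) / 0.03
     = 0.03 / 0.03 = 1 → 1.000

1.000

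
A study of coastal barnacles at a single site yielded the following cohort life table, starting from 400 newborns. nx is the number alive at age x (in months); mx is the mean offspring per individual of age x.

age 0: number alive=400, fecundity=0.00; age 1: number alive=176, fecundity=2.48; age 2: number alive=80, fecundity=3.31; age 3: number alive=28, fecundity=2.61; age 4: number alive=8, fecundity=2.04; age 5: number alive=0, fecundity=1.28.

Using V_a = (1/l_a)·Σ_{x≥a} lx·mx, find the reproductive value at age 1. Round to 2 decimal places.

lx = nx/n0 = nx/400: 1, 0.44, 0.2, 0.07, 0.02, 0
lx·mx for x ≥ 1: 1.0912, 0.662, 0.1827, 0.0408, 0 → sum = 1.9767
V_1 = 1.9767 / l_1 = 1.9767 / 0.44 = 4.4925 → 4.49

4.49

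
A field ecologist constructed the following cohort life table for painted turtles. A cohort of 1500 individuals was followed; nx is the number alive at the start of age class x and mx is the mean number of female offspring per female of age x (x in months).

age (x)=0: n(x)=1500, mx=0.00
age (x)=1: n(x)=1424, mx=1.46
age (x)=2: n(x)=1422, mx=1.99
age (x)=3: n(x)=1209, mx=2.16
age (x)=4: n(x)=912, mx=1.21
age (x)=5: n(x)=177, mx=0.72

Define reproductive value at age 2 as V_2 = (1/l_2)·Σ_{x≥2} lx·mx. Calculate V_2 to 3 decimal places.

4.692

lx = nx/n0 = nx/1500: 1, 0.94933…, 0.948, 0.806, 0.608, 0.118
lx·mx for x ≥ 2: 1.88652, 1.74096, 0.73568, 0.08496 → sum = 4.44812
V_2 = 4.44812 / l_2 = 4.44812 / 0.948 = 4.69211… → 4.692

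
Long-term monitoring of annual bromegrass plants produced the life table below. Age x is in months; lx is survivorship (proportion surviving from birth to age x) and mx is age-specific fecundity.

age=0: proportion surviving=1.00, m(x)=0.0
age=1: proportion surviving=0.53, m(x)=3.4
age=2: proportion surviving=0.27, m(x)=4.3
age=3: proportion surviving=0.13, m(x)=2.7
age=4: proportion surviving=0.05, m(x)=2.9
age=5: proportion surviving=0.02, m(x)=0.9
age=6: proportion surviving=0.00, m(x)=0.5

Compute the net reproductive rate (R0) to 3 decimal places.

3.477

lx·mx by age: 0, 1.802, 1.161, 0.351, 0.145, 0.018, 0
R0 = Σ lx·mx = 3.477 → 3.477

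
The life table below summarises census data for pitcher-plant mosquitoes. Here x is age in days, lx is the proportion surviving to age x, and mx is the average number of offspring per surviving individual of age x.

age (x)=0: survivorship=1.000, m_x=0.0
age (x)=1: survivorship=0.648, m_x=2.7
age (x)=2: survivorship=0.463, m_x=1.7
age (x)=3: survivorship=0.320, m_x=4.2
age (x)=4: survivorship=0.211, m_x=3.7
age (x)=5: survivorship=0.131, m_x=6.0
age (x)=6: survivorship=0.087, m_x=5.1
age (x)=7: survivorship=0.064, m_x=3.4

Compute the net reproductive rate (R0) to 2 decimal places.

6.11

lx·mx by age: 0, 1.7496, 0.7871, 1.344, 0.7807, 0.786, 0.4437, 0.2176
R0 = Σ lx·mx = 6.1087 → 6.11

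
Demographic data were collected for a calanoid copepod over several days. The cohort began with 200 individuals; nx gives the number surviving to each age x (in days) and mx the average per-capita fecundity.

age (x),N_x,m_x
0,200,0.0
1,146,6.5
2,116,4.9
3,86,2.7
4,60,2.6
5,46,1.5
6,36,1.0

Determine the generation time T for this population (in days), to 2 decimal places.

lx = nx/n0 = nx/200: 1, 0.73, 0.58, 0.43, 0.3, 0.23, 0.18
lx·mx: 0, 4.745, 2.842, 1.161, 0.78, 0.345, 0.18 → R0 = 10.053
x·lx·mx: 0, 4.745, 5.684, 3.483, 3.12, 1.725, 1.08 → Σ = 19.837
T = 19.837 / 10.053 = 1.973242… → 1.97

1.97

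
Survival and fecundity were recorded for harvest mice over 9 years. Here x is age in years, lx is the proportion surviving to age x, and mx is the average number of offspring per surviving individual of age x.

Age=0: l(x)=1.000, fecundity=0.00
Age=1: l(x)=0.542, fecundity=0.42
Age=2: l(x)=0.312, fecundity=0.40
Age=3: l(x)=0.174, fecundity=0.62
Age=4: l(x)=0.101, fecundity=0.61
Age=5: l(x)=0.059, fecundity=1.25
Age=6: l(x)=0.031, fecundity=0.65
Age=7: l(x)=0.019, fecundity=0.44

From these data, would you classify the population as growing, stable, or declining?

R0 = Σ lx·mx = 0 + 0.22764 + 0.1248 + 0.10788 + 0.06161 + 0.07375 + 0.02015 + 0.00836 = 0.62419
R0 < 1, so the population is declining.

declining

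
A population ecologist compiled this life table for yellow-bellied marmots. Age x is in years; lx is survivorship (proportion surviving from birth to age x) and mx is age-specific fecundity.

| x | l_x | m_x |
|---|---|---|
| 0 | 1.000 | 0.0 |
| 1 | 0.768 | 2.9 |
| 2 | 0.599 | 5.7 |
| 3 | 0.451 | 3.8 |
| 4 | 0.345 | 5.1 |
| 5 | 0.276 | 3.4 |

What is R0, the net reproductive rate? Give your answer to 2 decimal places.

lx·mx by age: 0, 2.2272, 3.4143, 1.7138, 1.7595, 0.9384
R0 = Σ lx·mx = 10.0532 → 10.05

10.05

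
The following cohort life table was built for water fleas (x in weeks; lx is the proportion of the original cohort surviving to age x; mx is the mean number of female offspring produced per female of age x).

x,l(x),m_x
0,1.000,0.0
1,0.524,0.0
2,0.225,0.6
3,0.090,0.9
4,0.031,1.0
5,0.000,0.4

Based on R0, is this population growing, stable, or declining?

R0 = Σ lx·mx = 0 + 0 + 0.135 + 0.081 + 0.031 + 0 = 0.247
R0 < 1, so the population is declining.

declining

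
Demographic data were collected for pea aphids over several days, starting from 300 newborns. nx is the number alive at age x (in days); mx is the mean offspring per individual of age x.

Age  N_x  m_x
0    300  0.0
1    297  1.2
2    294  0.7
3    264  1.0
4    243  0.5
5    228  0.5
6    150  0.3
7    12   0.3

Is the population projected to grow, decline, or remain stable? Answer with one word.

lx = nx/n0 = nx/300: 1, 0.99, 0.98, 0.88, 0.81, 0.76, 0.5, 0.04
R0 = Σ lx·mx = 0 + 1.188 + 0.686 + 0.88 + 0.405 + 0.38 + 0.15 + 0.012 = 3.701
R0 > 1, so the population is growing.

growing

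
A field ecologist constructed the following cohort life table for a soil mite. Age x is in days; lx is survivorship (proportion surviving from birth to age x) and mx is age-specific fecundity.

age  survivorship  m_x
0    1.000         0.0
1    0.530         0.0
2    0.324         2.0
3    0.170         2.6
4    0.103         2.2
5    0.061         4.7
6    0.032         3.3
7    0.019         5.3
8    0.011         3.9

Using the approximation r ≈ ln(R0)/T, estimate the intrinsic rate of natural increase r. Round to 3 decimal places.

0.172

R0 = Σ lx·mx = 0 + 0 + 0.648 + 0.442 + 0.2266 + 0.2867 + 0.1056 + 0.1007 + 0.0429 = 1.8525
Σ x·lx·mx = 6.6436; T = 6.6436/1.8525 = 3.58629…
r ≈ ln(R0)/T = ln(1.8525)/3.58629… = 0.17191… → 0.172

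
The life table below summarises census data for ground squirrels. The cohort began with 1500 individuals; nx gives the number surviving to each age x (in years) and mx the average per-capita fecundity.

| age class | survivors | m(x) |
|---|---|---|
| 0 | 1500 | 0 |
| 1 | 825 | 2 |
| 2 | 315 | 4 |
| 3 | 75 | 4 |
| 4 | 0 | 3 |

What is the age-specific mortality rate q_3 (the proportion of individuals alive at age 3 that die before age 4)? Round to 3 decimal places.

1.000

lx = nx/n0 = nx/1500: 1, 0.55, 0.21, 0.05, 0
q_3 = (l_3 − l_4) / l_3 = (0.05 − 0) / 0.05
     = 0.05 / 0.05 = 1 → 1.000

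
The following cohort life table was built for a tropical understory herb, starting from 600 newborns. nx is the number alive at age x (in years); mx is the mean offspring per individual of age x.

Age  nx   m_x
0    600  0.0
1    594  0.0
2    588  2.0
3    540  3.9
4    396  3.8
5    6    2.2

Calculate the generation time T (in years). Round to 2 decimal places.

lx = nx/n0 = nx/600: 1, 0.99, 0.98, 0.9, 0.66, 0.01
lx·mx: 0, 0, 1.96, 3.51, 2.508, 0.022 → R0 = 8
x·lx·mx: 0, 0, 3.92, 10.53, 10.032, 0.11 → Σ = 24.592
T = 24.592 / 8 = 3.074 → 3.07

3.07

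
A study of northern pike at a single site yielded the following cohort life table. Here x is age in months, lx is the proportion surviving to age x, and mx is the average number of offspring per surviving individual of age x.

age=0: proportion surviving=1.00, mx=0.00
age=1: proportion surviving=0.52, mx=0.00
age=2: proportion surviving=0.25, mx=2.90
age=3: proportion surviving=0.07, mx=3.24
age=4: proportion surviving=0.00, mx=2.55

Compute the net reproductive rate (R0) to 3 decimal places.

lx·mx by age: 0, 0, 0.725, 0.2268, 0
R0 = Σ lx·mx = 0.9518 → 0.952

0.952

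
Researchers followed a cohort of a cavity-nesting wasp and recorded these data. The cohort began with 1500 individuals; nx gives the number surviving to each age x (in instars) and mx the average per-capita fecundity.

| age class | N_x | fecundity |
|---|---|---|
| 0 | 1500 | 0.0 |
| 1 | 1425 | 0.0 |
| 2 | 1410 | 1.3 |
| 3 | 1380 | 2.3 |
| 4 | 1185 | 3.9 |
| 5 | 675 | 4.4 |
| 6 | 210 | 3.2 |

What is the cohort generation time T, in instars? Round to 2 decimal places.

lx = nx/n0 = nx/1500: 1, 0.95, 0.94, 0.92, 0.79, 0.45, 0.14
lx·mx: 0, 0, 1.222, 2.116, 3.081, 1.98, 0.448 → R0 = 8.847
x·lx·mx: 0, 0, 2.444, 6.348, 12.324, 9.9, 2.688 → Σ = 33.704
T = 33.704 / 8.847 = 3.809653… → 3.81

3.81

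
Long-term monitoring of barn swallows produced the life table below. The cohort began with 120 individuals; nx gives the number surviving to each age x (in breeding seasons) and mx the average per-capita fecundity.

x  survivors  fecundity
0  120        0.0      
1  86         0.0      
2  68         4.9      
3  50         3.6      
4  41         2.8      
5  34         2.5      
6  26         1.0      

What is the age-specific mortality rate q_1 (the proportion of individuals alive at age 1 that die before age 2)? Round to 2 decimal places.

0.21

lx = nx/n0 = nx/120: 1, 0.71667…, 0.56667…, 0.41667…, 0.34167…, 0.28333…, 0.21667…
q_1 = (l_1 − l_2) / l_1 = (0.716667… − 0.566667…) / 0.716667…
     = 0.15… / 0.716667… = 0.209302… → 0.21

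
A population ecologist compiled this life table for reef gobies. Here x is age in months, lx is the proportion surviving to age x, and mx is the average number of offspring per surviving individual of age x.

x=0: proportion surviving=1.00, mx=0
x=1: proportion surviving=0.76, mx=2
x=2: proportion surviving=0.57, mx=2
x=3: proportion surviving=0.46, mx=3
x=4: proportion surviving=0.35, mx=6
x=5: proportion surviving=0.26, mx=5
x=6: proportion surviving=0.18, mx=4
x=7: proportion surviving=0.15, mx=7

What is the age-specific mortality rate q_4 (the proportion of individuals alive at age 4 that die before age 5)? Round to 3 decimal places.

q_4 = (l_4 − l_5) / l_4 = (0.35 − 0.26) / 0.35
     = 0.09 / 0.35 = 0.257143… → 0.257

0.257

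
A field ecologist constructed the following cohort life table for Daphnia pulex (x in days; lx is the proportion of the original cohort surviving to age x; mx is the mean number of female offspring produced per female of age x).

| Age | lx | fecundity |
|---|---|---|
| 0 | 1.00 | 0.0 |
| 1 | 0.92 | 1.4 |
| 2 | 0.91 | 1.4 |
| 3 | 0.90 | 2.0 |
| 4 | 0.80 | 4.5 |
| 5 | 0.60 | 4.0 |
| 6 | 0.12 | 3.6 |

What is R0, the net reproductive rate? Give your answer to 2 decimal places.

10.79

lx·mx by age: 0, 1.288, 1.274, 1.8, 3.6, 2.4, 0.432
R0 = Σ lx·mx = 10.794 → 10.79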